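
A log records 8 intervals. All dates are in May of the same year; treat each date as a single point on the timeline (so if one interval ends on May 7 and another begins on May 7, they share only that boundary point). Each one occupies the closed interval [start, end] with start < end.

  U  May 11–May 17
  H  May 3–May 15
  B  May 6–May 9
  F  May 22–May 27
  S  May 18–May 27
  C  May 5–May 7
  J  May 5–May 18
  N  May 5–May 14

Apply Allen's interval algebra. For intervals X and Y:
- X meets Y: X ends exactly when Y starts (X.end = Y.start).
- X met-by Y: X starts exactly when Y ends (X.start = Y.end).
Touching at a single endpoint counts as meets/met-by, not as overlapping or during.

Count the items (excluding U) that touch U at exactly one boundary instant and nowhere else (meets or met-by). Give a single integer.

0

Target U = [May 11, May 17].
B [May 6, May 9] → before → no.
C [May 5, May 7] → before → no.
F [May 22, May 27] → after → no.
H [May 3, May 15] → overlaps → no.
J [May 5, May 18] → contains → no.
N [May 5, May 14] → overlaps → no.
S [May 18, May 27] → after → no.
Total: 0.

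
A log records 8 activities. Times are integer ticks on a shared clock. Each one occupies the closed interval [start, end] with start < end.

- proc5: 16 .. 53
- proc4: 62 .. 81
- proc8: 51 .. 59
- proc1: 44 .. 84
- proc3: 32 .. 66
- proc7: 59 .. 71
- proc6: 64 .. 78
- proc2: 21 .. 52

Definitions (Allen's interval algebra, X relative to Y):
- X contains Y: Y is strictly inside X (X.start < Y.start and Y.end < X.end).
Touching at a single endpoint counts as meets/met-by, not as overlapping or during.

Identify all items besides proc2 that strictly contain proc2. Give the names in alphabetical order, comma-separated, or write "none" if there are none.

proc5

Target proc2 = [21, 52].
proc1 [44, 84] → overlapped-by → no.
proc3 [32, 66] → overlapped-by → no.
proc4 [62, 81] → after → no.
proc5 [16, 53] → contains → yes.
proc6 [64, 78] → after → no.
proc7 [59, 71] → after → no.
proc8 [51, 59] → overlapped-by → no.
Result: proc5.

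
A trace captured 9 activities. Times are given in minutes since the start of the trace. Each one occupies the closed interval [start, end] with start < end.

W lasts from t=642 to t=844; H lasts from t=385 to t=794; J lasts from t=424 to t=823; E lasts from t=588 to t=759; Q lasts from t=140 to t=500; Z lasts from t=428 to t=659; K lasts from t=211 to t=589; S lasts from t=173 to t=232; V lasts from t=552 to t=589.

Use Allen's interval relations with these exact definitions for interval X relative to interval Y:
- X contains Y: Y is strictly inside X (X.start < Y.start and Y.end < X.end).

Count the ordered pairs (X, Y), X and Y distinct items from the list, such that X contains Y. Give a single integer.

Checking all 72 ordered pairs for relation 'contains'; matching pairs in alphabetical order:
(H, E): H contains E ✓
(H, V): H contains V ✓
(H, Z): H contains Z ✓
(J, E): J contains E ✓
(J, V): J contains V ✓
(J, Z): J contains Z ✓
(Q, S): Q contains S ✓
(Z, V): Z contains V ✓
Count: 8.

8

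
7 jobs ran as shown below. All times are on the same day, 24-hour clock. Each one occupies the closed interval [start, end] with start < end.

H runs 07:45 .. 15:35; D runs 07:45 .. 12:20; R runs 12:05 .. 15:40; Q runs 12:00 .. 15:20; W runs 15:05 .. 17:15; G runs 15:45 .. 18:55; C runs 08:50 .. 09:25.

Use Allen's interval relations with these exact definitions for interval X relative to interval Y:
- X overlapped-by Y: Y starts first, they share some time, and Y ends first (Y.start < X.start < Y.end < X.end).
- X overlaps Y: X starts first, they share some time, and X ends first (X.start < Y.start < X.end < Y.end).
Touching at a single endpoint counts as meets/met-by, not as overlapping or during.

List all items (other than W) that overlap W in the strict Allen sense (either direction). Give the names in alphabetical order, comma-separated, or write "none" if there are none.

G, H, Q, R

Target W = [15:05, 17:15].
C [08:50, 09:25] → before → no.
D [07:45, 12:20] → before → no.
G [15:45, 18:55] → overlapped-by → yes.
H [07:45, 15:35] → overlaps → yes.
Q [12:00, 15:20] → overlaps → yes.
R [12:05, 15:40] → overlaps → yes.
Result: G, H, Q, R.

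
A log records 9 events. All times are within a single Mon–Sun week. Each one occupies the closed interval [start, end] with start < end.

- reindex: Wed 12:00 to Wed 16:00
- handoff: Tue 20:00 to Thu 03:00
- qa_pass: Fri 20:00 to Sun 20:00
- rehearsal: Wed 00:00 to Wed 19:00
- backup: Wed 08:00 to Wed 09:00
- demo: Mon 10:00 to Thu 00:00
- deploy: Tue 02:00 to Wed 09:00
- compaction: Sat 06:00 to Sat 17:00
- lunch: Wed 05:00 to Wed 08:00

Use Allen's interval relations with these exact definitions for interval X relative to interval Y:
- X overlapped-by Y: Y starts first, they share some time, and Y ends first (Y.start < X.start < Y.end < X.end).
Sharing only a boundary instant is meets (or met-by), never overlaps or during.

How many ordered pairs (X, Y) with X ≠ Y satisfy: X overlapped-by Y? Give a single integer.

3

Checking all 72 ordered pairs for relation 'overlapped-by'; matching pairs in alphabetical order:
(handoff, demo): handoff overlapped-by demo ✓
(handoff, deploy): handoff overlapped-by deploy ✓
(rehearsal, deploy): rehearsal overlapped-by deploy ✓
Count: 3.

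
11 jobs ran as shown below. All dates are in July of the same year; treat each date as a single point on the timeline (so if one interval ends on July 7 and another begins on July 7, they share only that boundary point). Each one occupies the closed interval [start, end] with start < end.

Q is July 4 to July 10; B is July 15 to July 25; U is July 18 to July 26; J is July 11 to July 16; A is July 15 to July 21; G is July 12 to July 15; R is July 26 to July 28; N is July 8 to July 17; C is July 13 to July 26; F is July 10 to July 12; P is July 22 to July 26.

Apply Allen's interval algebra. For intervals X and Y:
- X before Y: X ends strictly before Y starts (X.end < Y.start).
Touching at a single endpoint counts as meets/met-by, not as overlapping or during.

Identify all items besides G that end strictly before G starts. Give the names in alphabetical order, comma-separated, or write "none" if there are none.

Q

Target G = [July 12, July 15].
A [July 15, July 21] → met-by → no.
B [July 15, July 25] → met-by → no.
C [July 13, July 26] → overlapped-by → no.
F [July 10, July 12] → meets → no.
J [July 11, July 16] → contains → no.
N [July 8, July 17] → contains → no.
P [July 22, July 26] → after → no.
Q [July 4, July 10] → before → yes.
R [July 26, July 28] → after → no.
U [July 18, July 26] → after → no.
Result: Q.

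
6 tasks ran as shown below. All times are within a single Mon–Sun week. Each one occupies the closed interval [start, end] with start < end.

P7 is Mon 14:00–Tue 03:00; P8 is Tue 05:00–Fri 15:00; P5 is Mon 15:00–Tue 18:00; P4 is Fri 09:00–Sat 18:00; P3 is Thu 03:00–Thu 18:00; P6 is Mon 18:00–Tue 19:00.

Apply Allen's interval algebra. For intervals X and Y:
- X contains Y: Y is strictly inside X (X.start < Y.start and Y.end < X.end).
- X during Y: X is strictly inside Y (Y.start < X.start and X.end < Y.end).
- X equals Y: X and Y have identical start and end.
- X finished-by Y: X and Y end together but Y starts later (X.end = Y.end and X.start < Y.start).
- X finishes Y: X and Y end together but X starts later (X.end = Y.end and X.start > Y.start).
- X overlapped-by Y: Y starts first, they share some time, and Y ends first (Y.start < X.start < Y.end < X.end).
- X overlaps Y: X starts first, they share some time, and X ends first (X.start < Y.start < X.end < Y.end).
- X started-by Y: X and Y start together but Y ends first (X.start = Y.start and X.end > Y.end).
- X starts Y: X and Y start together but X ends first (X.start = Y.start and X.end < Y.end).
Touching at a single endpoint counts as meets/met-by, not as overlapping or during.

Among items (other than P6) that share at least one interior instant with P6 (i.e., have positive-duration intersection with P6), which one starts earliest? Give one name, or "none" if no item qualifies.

P7

Target P6 = [Mon 18:00, Tue 19:00].
P3 [Thu 03:00, Thu 18:00] → after → excluded.
P4 [Fri 09:00, Sat 18:00] → after → excluded.
P5 [Mon 15:00, Tue 18:00] → overlaps → candidate.
P7 [Mon 14:00, Tue 03:00] → overlaps → candidate.
P8 [Tue 05:00, Fri 15:00] → overlapped-by → candidate.
Among candidates, earliest start is Mon 14:00 → P7.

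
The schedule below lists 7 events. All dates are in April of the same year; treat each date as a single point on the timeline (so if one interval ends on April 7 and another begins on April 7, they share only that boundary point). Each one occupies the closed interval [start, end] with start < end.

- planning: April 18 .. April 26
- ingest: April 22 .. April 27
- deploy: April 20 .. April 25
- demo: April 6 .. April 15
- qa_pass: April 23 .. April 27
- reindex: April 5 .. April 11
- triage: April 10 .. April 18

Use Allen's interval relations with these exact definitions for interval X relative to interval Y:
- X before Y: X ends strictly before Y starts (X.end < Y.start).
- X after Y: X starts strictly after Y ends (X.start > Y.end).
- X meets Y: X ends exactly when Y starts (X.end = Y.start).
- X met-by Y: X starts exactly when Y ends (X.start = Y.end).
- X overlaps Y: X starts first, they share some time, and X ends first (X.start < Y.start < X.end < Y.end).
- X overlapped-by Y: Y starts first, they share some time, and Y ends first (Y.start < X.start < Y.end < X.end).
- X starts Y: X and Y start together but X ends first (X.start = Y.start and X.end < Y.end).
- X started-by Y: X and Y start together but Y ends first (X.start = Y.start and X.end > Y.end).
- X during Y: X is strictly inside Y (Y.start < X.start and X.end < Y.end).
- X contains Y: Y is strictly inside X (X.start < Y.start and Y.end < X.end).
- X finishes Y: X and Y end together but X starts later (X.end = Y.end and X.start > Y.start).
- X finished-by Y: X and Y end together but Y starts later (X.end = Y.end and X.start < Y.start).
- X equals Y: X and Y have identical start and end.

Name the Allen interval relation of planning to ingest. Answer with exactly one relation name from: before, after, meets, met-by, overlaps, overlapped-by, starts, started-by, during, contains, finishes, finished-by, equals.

overlaps

planning = [April 18, April 26]; ingest = [April 22, April 27].
Compare endpoints: planning.start < ingest.start, planning.start < ingest.end, planning.end > ingest.start, planning.end < ingest.end.
That pattern is 'overlaps'.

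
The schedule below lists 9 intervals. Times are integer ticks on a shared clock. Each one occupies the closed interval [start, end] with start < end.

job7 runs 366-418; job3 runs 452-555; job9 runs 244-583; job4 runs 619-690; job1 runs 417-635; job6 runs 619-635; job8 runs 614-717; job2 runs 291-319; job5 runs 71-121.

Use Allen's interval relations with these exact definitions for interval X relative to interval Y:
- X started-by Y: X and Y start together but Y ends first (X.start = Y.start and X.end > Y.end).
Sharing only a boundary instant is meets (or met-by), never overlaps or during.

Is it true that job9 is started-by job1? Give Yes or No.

No

job9 = [244, 583], job1 = [417, 635].
Actual relation of job9 to job1: overlaps.
Asked whether 'started-by' holds → No.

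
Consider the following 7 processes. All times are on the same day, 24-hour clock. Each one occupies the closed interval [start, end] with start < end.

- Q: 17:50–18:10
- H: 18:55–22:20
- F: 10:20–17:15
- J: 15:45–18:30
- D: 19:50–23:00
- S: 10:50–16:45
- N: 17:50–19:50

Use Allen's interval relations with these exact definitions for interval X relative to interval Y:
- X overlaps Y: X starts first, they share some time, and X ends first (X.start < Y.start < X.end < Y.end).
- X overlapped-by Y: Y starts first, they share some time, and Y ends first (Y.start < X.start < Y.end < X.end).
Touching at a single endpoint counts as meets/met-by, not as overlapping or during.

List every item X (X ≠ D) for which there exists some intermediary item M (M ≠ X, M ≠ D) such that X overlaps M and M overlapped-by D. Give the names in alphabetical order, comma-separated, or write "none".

none

Target D = [19:50, 23:00].
Intermediaries M with M overlapped-by D: none.
Union: none.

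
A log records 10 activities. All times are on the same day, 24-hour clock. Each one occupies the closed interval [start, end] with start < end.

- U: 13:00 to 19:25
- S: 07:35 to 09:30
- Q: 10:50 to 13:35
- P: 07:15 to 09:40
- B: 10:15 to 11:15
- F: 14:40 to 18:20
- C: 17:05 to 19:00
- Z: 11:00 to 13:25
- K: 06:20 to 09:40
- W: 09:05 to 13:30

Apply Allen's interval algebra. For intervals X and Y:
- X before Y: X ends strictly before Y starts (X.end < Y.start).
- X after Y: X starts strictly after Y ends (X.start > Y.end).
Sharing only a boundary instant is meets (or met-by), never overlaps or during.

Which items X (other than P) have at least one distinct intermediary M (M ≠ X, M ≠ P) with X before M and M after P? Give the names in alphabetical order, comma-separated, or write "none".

Target P = [07:15, 09:40].
Intermediaries M with M after P: B, C, F, Q, U, Z.
Via B — items with X before B: K, S.
Via C — items with X before C: B, K, Q, S, W, Z.
Via F — items with X before F: B, K, Q, S, W, Z.
Via Q — items with X before Q: K, S.
Via U — items with X before U: B, K, S.
Via Z — items with X before Z: K, S.
Union: B, K, Q, S, W, Z.

B, K, Q, S, W, Z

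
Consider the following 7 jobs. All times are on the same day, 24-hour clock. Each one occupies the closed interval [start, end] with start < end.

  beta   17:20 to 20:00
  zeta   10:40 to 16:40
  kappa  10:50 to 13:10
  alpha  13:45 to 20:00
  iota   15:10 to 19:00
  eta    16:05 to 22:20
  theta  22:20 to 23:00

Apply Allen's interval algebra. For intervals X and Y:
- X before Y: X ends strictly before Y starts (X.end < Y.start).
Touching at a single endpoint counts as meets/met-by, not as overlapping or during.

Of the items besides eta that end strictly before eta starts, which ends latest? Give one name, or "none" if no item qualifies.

kappa

Target eta = [16:05, 22:20].
alpha [13:45, 20:00] → overlaps → excluded.
beta [17:20, 20:00] → during → excluded.
iota [15:10, 19:00] → overlaps → excluded.
kappa [10:50, 13:10] → before → candidate.
theta [22:20, 23:00] → met-by → excluded.
zeta [10:40, 16:40] → overlaps → excluded.
Among candidates, latest end is 13:10 → kappa.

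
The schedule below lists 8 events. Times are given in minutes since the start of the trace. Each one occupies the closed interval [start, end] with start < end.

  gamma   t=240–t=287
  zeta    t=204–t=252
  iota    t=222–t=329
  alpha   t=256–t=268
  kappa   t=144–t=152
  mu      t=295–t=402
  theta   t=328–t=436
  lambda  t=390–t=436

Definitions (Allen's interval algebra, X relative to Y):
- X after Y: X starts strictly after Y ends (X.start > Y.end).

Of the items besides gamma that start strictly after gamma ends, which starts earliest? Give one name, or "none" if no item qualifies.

Target gamma = [t=240, t=287].
alpha [t=256, t=268] → during → excluded.
iota [t=222, t=329] → contains → excluded.
kappa [t=144, t=152] → before → excluded.
lambda [t=390, t=436] → after → candidate.
mu [t=295, t=402] → after → candidate.
theta [t=328, t=436] → after → candidate.
zeta [t=204, t=252] → overlaps → excluded.
Among candidates, earliest start is t=295 → mu.

mu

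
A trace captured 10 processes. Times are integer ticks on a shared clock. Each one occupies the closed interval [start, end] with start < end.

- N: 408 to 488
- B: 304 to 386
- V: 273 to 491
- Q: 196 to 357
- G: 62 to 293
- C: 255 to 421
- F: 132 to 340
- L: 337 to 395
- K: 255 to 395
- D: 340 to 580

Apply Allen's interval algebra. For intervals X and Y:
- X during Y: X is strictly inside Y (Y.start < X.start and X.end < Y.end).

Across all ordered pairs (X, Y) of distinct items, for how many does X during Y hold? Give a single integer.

7

Checking all 90 ordered pairs for relation 'during'; matching pairs in alphabetical order:
(B, C): B during C ✓
(B, K): B during K ✓
(B, V): B during V ✓
(L, C): L during C ✓
(L, V): L during V ✓
(N, D): N during D ✓
(N, V): N during V ✓
Count: 7.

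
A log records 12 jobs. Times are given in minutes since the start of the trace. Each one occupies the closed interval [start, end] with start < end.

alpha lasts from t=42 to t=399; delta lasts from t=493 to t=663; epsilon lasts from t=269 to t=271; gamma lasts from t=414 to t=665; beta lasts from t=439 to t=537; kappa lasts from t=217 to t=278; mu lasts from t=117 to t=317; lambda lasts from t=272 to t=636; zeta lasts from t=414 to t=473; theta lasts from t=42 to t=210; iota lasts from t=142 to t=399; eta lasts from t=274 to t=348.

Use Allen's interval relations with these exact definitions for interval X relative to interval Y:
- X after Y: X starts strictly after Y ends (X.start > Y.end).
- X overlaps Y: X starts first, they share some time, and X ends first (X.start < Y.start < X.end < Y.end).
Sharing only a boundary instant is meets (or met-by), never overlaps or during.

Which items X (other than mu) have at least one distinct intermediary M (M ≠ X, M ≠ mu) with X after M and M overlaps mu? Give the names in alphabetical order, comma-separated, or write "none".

beta, delta, epsilon, eta, gamma, kappa, lambda, zeta

Target mu = [t=117, t=317].
Intermediaries M with M overlaps mu: theta.
Via theta — items with X after theta: beta, delta, epsilon, eta, gamma, kappa, lambda, zeta.
Union: beta, delta, epsilon, eta, gamma, kappa, lambda, zeta.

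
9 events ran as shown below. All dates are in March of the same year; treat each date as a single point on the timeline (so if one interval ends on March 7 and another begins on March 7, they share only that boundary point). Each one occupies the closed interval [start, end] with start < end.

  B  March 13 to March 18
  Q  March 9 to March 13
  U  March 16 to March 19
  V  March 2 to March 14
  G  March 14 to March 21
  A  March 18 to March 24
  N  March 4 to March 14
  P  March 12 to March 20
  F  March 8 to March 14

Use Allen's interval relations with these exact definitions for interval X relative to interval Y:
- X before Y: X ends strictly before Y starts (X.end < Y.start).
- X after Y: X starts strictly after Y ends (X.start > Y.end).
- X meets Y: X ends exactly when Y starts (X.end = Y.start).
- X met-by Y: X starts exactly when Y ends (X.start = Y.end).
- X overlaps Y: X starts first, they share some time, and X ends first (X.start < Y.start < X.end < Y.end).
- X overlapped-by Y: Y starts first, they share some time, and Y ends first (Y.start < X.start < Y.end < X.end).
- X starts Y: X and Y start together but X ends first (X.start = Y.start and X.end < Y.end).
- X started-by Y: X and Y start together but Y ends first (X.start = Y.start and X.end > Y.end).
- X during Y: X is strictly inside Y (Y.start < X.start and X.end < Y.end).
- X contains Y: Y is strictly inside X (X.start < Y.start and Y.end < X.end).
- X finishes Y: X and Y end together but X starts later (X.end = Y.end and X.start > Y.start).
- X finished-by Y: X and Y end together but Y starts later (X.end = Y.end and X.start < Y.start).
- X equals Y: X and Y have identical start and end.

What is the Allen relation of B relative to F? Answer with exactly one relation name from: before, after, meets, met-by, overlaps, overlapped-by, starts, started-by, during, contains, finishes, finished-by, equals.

overlapped-by

B = [March 13, March 18]; F = [March 8, March 14].
Compare endpoints: B.start > F.start, B.start < F.end, B.end > F.start, B.end > F.end.
That pattern is 'overlapped-by'.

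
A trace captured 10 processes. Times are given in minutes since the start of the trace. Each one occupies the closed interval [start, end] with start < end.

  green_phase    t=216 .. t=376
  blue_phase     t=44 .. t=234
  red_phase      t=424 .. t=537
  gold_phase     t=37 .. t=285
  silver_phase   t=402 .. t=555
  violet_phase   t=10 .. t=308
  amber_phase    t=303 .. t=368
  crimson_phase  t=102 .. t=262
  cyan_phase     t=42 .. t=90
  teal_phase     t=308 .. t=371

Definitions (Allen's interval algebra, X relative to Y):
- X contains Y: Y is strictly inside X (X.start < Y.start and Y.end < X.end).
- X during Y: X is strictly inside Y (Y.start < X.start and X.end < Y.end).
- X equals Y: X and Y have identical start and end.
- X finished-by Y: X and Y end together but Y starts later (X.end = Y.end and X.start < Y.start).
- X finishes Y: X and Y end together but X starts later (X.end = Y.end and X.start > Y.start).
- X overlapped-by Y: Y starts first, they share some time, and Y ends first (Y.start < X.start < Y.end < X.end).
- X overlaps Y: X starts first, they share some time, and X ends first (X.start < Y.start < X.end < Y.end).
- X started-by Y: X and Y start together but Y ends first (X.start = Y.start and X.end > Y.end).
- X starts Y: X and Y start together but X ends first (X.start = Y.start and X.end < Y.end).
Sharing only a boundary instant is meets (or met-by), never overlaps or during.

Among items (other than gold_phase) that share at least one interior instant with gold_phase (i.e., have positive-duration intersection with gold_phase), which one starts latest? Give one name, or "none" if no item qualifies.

Target gold_phase = [t=37, t=285].
amber_phase [t=303, t=368] → after → excluded.
blue_phase [t=44, t=234] → during → candidate.
crimson_phase [t=102, t=262] → during → candidate.
cyan_phase [t=42, t=90] → during → candidate.
green_phase [t=216, t=376] → overlapped-by → candidate.
red_phase [t=424, t=537] → after → excluded.
silver_phase [t=402, t=555] → after → excluded.
teal_phase [t=308, t=371] → after → excluded.
violet_phase [t=10, t=308] → contains → candidate.
Among candidates, latest start is t=216 → green_phase.

green_phase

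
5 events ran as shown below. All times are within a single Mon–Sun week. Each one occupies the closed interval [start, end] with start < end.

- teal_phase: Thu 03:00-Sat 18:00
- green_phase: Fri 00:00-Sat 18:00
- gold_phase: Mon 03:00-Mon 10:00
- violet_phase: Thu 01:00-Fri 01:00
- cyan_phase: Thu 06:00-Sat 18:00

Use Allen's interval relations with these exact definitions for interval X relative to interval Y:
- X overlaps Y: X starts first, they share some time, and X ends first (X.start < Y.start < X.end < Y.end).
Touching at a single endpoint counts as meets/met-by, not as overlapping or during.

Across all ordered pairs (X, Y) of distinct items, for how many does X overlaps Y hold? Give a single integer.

Checking all 20 ordered pairs for relation 'overlaps'; matching pairs in alphabetical order:
(violet_phase, cyan_phase): violet_phase overlaps cyan_phase ✓
(violet_phase, green_phase): violet_phase overlaps green_phase ✓
(violet_phase, teal_phase): violet_phase overlaps teal_phase ✓
Count: 3.

3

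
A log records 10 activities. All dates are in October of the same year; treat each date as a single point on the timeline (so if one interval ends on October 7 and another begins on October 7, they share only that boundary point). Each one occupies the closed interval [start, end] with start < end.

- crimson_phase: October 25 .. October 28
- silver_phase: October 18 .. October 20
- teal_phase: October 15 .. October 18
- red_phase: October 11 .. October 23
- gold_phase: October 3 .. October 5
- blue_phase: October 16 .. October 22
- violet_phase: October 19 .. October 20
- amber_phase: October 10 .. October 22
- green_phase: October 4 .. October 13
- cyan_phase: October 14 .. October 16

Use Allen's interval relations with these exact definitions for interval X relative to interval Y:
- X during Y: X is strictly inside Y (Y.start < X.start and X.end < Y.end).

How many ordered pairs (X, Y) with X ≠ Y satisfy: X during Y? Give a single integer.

Checking all 90 ordered pairs for relation 'during'; matching pairs in alphabetical order:
(blue_phase, red_phase): blue_phase during red_phase ✓
(cyan_phase, amber_phase): cyan_phase during amber_phase ✓
(cyan_phase, red_phase): cyan_phase during red_phase ✓
(silver_phase, amber_phase): silver_phase during amber_phase ✓
(silver_phase, blue_phase): silver_phase during blue_phase ✓
(silver_phase, red_phase): silver_phase during red_phase ✓
(teal_phase, amber_phase): teal_phase during amber_phase ✓
(teal_phase, red_phase): teal_phase during red_phase ✓
(violet_phase, amber_phase): violet_phase during amber_phase ✓
(violet_phase, blue_phase): violet_phase during blue_phase ✓
(violet_phase, red_phase): violet_phase during red_phase ✓
Count: 11.

11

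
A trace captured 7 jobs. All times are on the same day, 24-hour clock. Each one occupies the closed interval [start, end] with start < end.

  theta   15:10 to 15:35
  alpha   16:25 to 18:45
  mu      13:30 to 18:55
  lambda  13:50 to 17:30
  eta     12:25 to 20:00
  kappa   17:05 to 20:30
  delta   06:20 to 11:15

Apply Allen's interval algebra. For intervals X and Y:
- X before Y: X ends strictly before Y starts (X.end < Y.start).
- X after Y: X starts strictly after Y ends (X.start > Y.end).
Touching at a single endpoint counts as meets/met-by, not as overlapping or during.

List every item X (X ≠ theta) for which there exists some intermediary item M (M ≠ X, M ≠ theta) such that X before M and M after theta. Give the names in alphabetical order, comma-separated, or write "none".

Target theta = [15:10, 15:35].
Intermediaries M with M after theta: alpha, kappa.
Via alpha — items with X before alpha: delta.
Via kappa — items with X before kappa: delta.
Union: delta.

delta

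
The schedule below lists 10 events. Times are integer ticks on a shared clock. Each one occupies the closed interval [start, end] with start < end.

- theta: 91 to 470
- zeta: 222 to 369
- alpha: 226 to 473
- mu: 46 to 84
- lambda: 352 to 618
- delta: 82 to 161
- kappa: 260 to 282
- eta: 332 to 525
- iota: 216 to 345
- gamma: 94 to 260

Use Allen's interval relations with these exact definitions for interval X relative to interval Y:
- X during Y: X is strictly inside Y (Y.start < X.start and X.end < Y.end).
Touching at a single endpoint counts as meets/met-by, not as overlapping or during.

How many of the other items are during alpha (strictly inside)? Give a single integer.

1

Target alpha = [226, 473].
delta [82, 161] → before → no.
eta [332, 525] → overlapped-by → no.
gamma [94, 260] → overlaps → no.
iota [216, 345] → overlaps → no.
kappa [260, 282] → during → counts.
lambda [352, 618] → overlapped-by → no.
mu [46, 84] → before → no.
theta [91, 470] → overlaps → no.
zeta [222, 369] → overlaps → no.
Total: 1.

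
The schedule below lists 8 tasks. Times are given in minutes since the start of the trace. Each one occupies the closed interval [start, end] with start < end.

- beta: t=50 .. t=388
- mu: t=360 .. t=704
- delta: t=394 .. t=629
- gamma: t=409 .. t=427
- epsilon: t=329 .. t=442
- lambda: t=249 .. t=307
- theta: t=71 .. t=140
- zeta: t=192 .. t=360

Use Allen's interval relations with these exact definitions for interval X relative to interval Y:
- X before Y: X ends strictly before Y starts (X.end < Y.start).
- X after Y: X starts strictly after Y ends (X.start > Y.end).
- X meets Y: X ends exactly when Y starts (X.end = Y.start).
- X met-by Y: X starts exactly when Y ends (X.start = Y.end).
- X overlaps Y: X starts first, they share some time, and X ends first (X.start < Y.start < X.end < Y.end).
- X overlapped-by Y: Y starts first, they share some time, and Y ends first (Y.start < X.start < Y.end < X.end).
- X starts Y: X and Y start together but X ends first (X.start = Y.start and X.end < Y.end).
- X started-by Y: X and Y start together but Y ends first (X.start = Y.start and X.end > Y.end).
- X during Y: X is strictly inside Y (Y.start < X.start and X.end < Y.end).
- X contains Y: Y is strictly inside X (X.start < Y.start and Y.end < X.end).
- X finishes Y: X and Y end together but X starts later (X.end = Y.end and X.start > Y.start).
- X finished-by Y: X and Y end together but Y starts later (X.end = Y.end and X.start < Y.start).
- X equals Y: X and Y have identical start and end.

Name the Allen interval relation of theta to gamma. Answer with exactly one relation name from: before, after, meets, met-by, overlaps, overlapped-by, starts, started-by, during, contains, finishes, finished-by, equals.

before

theta = [t=71, t=140]; gamma = [t=409, t=427].
Compare endpoints: theta.start < gamma.start, theta.start < gamma.end, theta.end < gamma.start, theta.end < gamma.end.
That pattern is 'before'.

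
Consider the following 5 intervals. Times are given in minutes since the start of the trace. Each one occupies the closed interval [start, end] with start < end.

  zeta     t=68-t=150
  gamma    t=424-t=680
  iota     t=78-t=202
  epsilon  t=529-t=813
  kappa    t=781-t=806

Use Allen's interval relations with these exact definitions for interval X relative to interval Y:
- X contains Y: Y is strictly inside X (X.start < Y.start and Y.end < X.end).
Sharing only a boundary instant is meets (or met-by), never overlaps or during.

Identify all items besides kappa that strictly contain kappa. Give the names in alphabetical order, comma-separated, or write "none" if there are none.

epsilon

Target kappa = [t=781, t=806].
epsilon [t=529, t=813] → contains → yes.
gamma [t=424, t=680] → before → no.
iota [t=78, t=202] → before → no.
zeta [t=68, t=150] → before → no.
Result: epsilon.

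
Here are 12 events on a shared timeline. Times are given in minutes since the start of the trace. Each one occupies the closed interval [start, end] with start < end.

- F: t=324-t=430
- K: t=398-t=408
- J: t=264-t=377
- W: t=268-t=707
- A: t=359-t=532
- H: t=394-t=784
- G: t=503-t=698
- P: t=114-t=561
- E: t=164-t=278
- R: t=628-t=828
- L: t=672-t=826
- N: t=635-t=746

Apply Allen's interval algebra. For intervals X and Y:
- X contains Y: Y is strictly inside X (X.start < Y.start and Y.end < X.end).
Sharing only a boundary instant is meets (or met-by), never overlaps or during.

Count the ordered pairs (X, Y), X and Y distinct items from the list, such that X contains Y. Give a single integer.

Checking all 132 ordered pairs for relation 'contains'; matching pairs in alphabetical order:
(A, K): A contains K ✓
(F, K): F contains K ✓
(H, G): H contains G ✓
(H, K): H contains K ✓
(H, N): H contains N ✓
(P, A): P contains A ✓
(P, E): P contains E ✓
(P, F): P contains F ✓
(P, J): P contains J ✓
(P, K): P contains K ✓
(R, L): R contains L ✓
(R, N): R contains N ✓
(W, A): W contains A ✓
(W, F): W contains F ✓
(W, G): W contains G ✓
(W, K): W contains K ✓
Count: 16.

16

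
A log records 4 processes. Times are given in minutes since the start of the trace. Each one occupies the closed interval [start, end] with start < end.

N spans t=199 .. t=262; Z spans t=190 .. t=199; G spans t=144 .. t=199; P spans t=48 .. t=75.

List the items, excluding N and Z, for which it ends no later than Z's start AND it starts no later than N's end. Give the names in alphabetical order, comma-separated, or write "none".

Conditions: its end is no later than Z's start (X.end <= t=190) AND its start is no later than N's end (X.start <= t=262).
G: end t=199 <= t=190? ✗; start t=144 <= t=262? ✓ → no.
P: end t=75 <= t=190? ✓; start t=48 <= t=262? ✓ → yes.
Result: P.

P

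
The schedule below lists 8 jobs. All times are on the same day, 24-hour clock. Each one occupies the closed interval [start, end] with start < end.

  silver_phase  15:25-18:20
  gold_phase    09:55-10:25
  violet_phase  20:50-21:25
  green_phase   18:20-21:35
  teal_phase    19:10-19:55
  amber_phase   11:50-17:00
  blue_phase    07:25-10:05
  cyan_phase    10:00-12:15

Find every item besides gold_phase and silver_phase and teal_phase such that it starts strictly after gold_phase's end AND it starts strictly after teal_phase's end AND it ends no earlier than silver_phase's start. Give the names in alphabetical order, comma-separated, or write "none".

Conditions: its start is strictly after gold_phase's end (X.start > 10:25) AND its start is strictly after teal_phase's end (X.start > 19:55) AND its end is no earlier than silver_phase's start (X.end >= 15:25).
amber_phase: start 11:50 > 10:25? ✓; start 11:50 > 19:55? ✗; end 17:00 >= 15:25? ✓ → no.
blue_phase: start 07:25 > 10:25? ✗; start 07:25 > 19:55? ✗; end 10:05 >= 15:25? ✗ → no.
cyan_phase: start 10:00 > 10:25? ✗; start 10:00 > 19:55? ✗; end 12:15 >= 15:25? ✗ → no.
green_phase: start 18:20 > 10:25? ✓; start 18:20 > 19:55? ✗; end 21:35 >= 15:25? ✓ → no.
violet_phase: start 20:50 > 10:25? ✓; start 20:50 > 19:55? ✓; end 21:25 >= 15:25? ✓ → yes.
Result: violet_phase.

violet_phase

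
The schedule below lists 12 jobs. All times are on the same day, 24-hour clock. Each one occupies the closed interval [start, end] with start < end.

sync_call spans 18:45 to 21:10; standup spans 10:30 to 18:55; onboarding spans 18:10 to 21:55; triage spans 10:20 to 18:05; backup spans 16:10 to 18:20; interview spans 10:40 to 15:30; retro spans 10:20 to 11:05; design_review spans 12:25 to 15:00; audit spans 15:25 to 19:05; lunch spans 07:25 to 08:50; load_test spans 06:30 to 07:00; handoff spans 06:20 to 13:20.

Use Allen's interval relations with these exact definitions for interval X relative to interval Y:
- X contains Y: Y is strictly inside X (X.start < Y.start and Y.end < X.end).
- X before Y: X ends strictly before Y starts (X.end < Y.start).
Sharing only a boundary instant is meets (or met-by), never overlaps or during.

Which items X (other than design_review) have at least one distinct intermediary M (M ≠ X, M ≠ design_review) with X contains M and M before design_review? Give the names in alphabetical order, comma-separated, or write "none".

handoff

Target design_review = [12:25, 15:00].
Intermediaries M with M before design_review: load_test, lunch, retro.
Via load_test — items with X contains load_test: handoff.
Via lunch — items with X contains lunch: handoff.
Via retro — items with X contains retro: handoff.
Union: handoff.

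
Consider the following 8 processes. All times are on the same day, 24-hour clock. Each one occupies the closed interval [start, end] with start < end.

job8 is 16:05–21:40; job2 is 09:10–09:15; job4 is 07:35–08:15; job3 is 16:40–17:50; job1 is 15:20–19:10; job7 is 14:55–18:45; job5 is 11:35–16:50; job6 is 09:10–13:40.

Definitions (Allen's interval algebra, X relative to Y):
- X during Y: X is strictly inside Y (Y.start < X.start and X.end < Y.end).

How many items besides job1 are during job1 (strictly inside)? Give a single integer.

Target job1 = [15:20, 19:10].
job2 [09:10, 09:15] → before → no.
job3 [16:40, 17:50] → during → counts.
job4 [07:35, 08:15] → before → no.
job5 [11:35, 16:50] → overlaps → no.
job6 [09:10, 13:40] → before → no.
job7 [14:55, 18:45] → overlaps → no.
job8 [16:05, 21:40] → overlapped-by → no.
Total: 1.

1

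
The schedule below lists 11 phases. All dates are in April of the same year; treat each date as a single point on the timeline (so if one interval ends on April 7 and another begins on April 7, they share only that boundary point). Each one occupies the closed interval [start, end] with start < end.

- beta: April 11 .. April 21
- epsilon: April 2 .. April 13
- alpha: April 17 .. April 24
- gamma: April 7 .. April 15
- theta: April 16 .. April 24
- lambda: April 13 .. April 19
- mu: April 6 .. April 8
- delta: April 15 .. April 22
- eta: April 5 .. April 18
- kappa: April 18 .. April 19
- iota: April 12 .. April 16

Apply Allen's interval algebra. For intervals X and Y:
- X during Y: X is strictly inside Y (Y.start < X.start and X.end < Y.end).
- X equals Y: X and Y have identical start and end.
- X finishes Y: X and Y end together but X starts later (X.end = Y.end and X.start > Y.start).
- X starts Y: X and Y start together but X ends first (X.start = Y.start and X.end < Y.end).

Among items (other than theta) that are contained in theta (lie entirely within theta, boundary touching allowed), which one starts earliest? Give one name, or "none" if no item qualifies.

Target theta = [April 16, April 24].
alpha [April 17, April 24] → finishes → candidate.
beta [April 11, April 21] → overlaps → excluded.
delta [April 15, April 22] → overlaps → excluded.
epsilon [April 2, April 13] → before → excluded.
eta [April 5, April 18] → overlaps → excluded.
gamma [April 7, April 15] → before → excluded.
iota [April 12, April 16] → meets → excluded.
kappa [April 18, April 19] → during → candidate.
lambda [April 13, April 19] → overlaps → excluded.
mu [April 6, April 8] → before → excluded.
Among candidates, earliest start is April 17 → alpha.

alpha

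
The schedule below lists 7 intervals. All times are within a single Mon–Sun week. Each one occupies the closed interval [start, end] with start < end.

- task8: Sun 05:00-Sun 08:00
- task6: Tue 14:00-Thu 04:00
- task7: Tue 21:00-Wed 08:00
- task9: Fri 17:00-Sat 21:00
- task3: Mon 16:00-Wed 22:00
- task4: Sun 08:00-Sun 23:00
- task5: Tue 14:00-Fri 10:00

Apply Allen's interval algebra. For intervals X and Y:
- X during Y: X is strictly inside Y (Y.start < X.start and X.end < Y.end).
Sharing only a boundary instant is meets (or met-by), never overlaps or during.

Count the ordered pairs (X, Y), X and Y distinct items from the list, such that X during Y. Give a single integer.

Checking all 42 ordered pairs for relation 'during'; matching pairs in alphabetical order:
(task7, task3): task7 during task3 ✓
(task7, task5): task7 during task5 ✓
(task7, task6): task7 during task6 ✓
Count: 3.

3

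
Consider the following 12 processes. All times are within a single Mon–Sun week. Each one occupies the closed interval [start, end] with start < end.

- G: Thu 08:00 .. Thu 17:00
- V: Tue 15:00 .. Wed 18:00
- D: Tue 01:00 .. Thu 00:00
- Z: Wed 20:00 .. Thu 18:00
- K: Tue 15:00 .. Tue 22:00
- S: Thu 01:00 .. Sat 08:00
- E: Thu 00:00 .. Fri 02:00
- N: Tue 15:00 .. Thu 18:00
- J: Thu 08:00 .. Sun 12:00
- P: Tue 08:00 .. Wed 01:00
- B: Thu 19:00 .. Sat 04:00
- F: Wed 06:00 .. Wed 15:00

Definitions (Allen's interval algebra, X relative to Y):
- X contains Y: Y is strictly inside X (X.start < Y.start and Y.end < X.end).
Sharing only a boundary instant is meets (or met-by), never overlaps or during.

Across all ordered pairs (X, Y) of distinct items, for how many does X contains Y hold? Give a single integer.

13

Checking all 132 ordered pairs for relation 'contains'; matching pairs in alphabetical order:
(D, F): D contains F ✓
(D, K): D contains K ✓
(D, P): D contains P ✓
(D, V): D contains V ✓
(E, G): E contains G ✓
(J, B): J contains B ✓
(N, F): N contains F ✓
(N, G): N contains G ✓
(P, K): P contains K ✓
(S, B): S contains B ✓
(S, G): S contains G ✓
(V, F): V contains F ✓
(Z, G): Z contains G ✓
Count: 13.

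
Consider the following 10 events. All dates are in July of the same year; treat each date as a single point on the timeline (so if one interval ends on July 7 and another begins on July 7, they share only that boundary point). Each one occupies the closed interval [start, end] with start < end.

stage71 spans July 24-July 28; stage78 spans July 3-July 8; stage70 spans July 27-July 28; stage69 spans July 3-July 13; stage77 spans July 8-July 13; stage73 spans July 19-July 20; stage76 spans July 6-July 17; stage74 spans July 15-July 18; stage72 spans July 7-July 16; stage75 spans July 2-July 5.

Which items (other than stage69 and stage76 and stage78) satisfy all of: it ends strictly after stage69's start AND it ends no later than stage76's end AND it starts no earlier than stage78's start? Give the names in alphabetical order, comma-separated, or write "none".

stage72, stage77

Conditions: its end is strictly after stage69's start (X.end > July 3) AND its end is no later than stage76's end (X.end <= July 17) AND its start is no earlier than stage78's start (X.start >= July 3).
stage70: end July 28 > July 3? ✓; end July 28 <= July 17? ✗; start July 27 >= July 3? ✓ → no.
stage71: end July 28 > July 3? ✓; end July 28 <= July 17? ✗; start July 24 >= July 3? ✓ → no.
stage72: end July 16 > July 3? ✓; end July 16 <= July 17? ✓; start July 7 >= July 3? ✓ → yes.
stage73: end July 20 > July 3? ✓; end July 20 <= July 17? ✗; start July 19 >= July 3? ✓ → no.
stage74: end July 18 > July 3? ✓; end July 18 <= July 17? ✗; start July 15 >= July 3? ✓ → no.
stage75: end July 5 > July 3? ✓; end July 5 <= July 17? ✓; start July 2 >= July 3? ✗ → no.
stage77: end July 13 > July 3? ✓; end July 13 <= July 17? ✓; start July 8 >= July 3? ✓ → yes.
Result: stage72, stage77.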